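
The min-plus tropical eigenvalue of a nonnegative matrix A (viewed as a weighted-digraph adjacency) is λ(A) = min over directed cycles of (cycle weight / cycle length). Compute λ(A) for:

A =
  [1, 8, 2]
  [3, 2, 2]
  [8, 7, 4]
λ(A) = 1

Enumerate directed cycles and compute their means (weight / length). Sample:
  cycle 0 → 0: weight = 1, length = 1, mean = 1/1 ≈ 1.000
  cycle 1 → 1: weight = 2, length = 1, mean = 2/1 ≈ 2.000
  cycle 2 → 2: weight = 4, length = 1, mean = 4/1 ≈ 4.000
  cycle 0 → 1 → 0: weight = 11, length = 2, mean = 11/2 ≈ 5.500
  cycle 0 → 2 → 0: weight = 10, length = 2, mean = 10/2 ≈ 5.000
  cycle 1 → 0 → 1: weight = 11, length = 2, mean = 11/2 ≈ 5.500
Minimum mean = 1.000, attained e.g. along the cycle 0 → 0 with weight 1 and length 1. So λ(A) = 1/1 = 1.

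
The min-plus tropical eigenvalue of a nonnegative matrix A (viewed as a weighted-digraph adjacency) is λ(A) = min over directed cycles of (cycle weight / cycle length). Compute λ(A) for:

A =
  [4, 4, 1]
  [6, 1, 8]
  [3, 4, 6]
λ(A) = 1

Enumerate directed cycles and compute their means (weight / length). Sample:
  cycle 0 → 0: weight = 4, length = 1, mean = 4/1 ≈ 4.000
  cycle 1 → 1: weight = 1, length = 1, mean = 1/1 ≈ 1.000
  cycle 2 → 2: weight = 6, length = 1, mean = 6/1 ≈ 6.000
  cycle 0 → 1 → 0: weight = 10, length = 2, mean = 10/2 ≈ 5.000
  cycle 0 → 2 → 0: weight = 4, length = 2, mean = 4/2 ≈ 2.000
  cycle 1 → 0 → 1: weight = 10, length = 2, mean = 10/2 ≈ 5.000
Minimum mean = 1.000, attained e.g. along the cycle 1 → 1 with weight 1 and length 1. So λ(A) = 1/1 = 1.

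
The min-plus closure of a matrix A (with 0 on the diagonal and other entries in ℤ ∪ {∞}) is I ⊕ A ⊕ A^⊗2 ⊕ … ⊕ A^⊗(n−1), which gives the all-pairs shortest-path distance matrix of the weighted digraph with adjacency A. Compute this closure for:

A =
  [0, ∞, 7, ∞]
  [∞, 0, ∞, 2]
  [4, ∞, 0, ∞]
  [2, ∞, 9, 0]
Closure =
  [0, ∞, 7, ∞]
  [4, 0, 11, 2]
  [4, ∞, 0, ∞]
  [2, ∞, 9, 0]

This is the Floyd-Warshall all-pairs shortest-path computation. For each intermediate vertex k = 0, 1, …, 3, update dist[i][j] ← min(dist[i][j], dist[i][k] + dist[k][j]). The final matrix gives, for each (i, j), the minimum total weight of any directed path from i to j (possibly empty when i = j).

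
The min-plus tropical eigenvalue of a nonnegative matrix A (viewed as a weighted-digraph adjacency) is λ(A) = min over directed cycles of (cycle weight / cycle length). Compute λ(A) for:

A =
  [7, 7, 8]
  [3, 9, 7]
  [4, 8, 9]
λ(A) = 5

Enumerate directed cycles and compute their means (weight / length). Sample:
  cycle 0 → 0: weight = 7, length = 1, mean = 7/1 ≈ 7.000
  cycle 1 → 1: weight = 9, length = 1, mean = 9/1 ≈ 9.000
  cycle 2 → 2: weight = 9, length = 1, mean = 9/1 ≈ 9.000
  cycle 0 → 1 → 0: weight = 10, length = 2, mean = 10/2 ≈ 5.000
  cycle 0 → 2 → 0: weight = 12, length = 2, mean = 12/2 ≈ 6.000
  cycle 1 → 0 → 1: weight = 10, length = 2, mean = 10/2 ≈ 5.000
Minimum mean = 5.000, attained e.g. along the cycle 0 → 1 → 0 with weight 10 and length 2. So λ(A) = 10/2 = 5.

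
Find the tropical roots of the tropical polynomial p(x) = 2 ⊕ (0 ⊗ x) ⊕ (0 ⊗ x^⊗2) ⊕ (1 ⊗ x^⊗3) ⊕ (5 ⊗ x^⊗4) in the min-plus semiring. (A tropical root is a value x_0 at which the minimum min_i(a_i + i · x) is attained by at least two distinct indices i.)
Roots: {-4, -1, 0, 2}

Each tropical root is a break point of the lower envelope of the lines y = a_i + i · x (there are 5 lines, with slopes 0, 1, ..., 4). Only the lines that attain the minimum somewhere contribute to roots; other lines are dominated. Here the surviving (envelope) indices are i = 4, i = 3, i = 2, i = 1, i = 0.
Intersections between consecutive envelope lines give the roots: for adjacent envelope indices i < j the intersection is x = (a_i − a_j) / (j − i). Reading off the sorted break points: {-4, -1, 0, 2}.
Verification: at each break x_0, at least two indices attain the minimum of min_i(a_i + i · x_0).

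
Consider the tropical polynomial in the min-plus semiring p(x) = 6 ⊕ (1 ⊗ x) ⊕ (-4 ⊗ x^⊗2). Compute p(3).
p(3) = 2

A tropical monomial a ⊗ x^⊗i evaluates to a + i · x. Evaluating each term at x = 3:
  Term 0 contributes 6 + 0 · 3 = 6
  Term 1 contributes 1 + 1 · 3 = 4
  Term 2 contributes -4 + 2 · 3 = 2
p(3) = ⊕ of these = min[6, 4, 2] = 2.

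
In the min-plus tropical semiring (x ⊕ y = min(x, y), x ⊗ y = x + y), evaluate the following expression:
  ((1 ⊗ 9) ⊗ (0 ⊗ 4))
((1 ⊗ 9) ⊗ (0 ⊗ 4)) = 14

Expand innermost to outermost. Recall ⊕ takes the minimum of its arguments and ⊗ takes their sum. Working out the expression ((1 ⊗ 9) ⊗ (0 ⊗ 4)) gives 14.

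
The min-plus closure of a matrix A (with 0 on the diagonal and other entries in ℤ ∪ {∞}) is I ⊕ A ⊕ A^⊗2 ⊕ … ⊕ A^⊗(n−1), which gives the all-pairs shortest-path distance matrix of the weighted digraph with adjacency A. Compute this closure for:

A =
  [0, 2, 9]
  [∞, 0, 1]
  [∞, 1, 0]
Closure =
  [0, 2, 3]
  [∞, 0, 1]
  [∞, 1, 0]

This is the Floyd-Warshall all-pairs shortest-path computation. For each intermediate vertex k = 0, 1, …, 2, update dist[i][j] ← min(dist[i][j], dist[i][k] + dist[k][j]). The final matrix gives, for each (i, j), the minimum total weight of any directed path from i to j (possibly empty when i = j).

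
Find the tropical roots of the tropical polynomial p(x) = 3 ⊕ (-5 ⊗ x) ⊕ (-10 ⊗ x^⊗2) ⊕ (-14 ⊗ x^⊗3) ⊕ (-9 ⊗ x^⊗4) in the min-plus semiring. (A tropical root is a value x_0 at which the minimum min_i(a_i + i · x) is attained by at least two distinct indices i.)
Roots: {-5, 4, 5, 8}

Each tropical root is a break point of the lower envelope of the lines y = a_i + i · x (there are 5 lines, with slopes 0, 1, ..., 4). Only the lines that attain the minimum somewhere contribute to roots; other lines are dominated. Here the surviving (envelope) indices are i = 4, i = 3, i = 2, i = 1, i = 0.
Intersections between consecutive envelope lines give the roots: for adjacent envelope indices i < j the intersection is x = (a_i − a_j) / (j − i). Reading off the sorted break points: {-5, 4, 5, 8}.
Verification: at each break x_0, at least two indices attain the minimum of min_i(a_i + i · x_0).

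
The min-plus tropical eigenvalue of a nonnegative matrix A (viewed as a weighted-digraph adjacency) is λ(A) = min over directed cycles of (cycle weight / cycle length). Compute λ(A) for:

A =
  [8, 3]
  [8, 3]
λ(A) = 3

Enumerate directed cycles and compute their means (weight / length). Sample:
  cycle 0 → 0: weight = 8, length = 1, mean = 8/1 ≈ 8.000
  cycle 1 → 1: weight = 3, length = 1, mean = 3/1 ≈ 3.000
  cycle 0 → 1 → 0: weight = 11, length = 2, mean = 11/2 ≈ 5.500
  cycle 1 → 0 → 1: weight = 11, length = 2, mean = 11/2 ≈ 5.500
Minimum mean = 3.000, attained e.g. along the cycle 1 → 1 with weight 3 and length 1. So λ(A) = 3/1 = 3.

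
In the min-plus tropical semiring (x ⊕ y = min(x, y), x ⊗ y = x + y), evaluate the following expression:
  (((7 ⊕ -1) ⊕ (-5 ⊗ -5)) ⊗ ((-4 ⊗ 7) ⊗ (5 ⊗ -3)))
(((7 ⊕ -1) ⊕ (-5 ⊗ -5)) ⊗ ((-4 ⊗ 7) ⊗ (5 ⊗ -3))) = -5

Expand innermost to outermost. Recall ⊕ takes the minimum of its arguments and ⊗ takes their sum. Working out the expression (((7 ⊕ -1) ⊕ (-5 ⊗ -5)) ⊗ ((-4 ⊗ 7) ⊗ (5 ⊗ -3))) gives -5.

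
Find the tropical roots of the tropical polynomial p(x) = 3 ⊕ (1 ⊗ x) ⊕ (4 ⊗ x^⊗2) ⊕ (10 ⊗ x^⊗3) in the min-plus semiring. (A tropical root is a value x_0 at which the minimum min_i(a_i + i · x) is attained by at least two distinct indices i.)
Roots: {-6, -3, 2}

Each tropical root is a break point of the lower envelope of the lines y = a_i + i · x (there are 4 lines, with slopes 0, 1, ..., 3). Only the lines that attain the minimum somewhere contribute to roots; other lines are dominated. Here the surviving (envelope) indices are i = 3, i = 2, i = 1, i = 0.
Intersections between consecutive envelope lines give the roots: for adjacent envelope indices i < j the intersection is x = (a_i − a_j) / (j − i). Reading off the sorted break points: {-6, -3, 2}.
Verification: at each break x_0, at least two indices attain the minimum of min_i(a_i + i · x_0).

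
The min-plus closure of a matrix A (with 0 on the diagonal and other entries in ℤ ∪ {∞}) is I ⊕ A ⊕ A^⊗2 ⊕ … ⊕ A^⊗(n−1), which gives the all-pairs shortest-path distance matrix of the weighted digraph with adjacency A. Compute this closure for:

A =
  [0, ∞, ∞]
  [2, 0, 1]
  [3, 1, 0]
Closure =
  [0, ∞, ∞]
  [2, 0, 1]
  [3, 1, 0]

This is the Floyd-Warshall all-pairs shortest-path computation. For each intermediate vertex k = 0, 1, …, 2, update dist[i][j] ← min(dist[i][j], dist[i][k] + dist[k][j]). The final matrix gives, for each (i, j), the minimum total weight of any directed path from i to j (possibly empty when i = j).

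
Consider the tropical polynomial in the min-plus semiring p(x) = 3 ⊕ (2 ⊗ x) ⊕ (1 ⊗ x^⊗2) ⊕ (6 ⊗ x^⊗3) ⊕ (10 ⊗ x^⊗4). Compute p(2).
p(2) = 3

A tropical monomial a ⊗ x^⊗i evaluates to a + i · x. Evaluating each term at x = 2:
  Term 0 contributes 3 + 0 · 2 = 3
  Term 1 contributes 2 + 1 · 2 = 4
  Term 2 contributes 1 + 2 · 2 = 5
  Term 3 contributes 6 + 3 · 2 = 12
  Term 4 contributes 10 + 4 · 2 = 18
p(2) = ⊕ of these = min[3, 4, 5, 12, 18] = 3.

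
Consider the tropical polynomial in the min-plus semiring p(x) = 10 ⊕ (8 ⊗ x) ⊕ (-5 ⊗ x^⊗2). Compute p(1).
p(1) = -3

A tropical monomial a ⊗ x^⊗i evaluates to a + i · x. Evaluating each term at x = 1:
  Term 0 contributes 10 + 0 · 1 = 10
  Term 1 contributes 8 + 1 · 1 = 9
  Term 2 contributes -5 + 2 · 1 = -3
p(1) = ⊕ of these = min[10, 9, -3] = -3.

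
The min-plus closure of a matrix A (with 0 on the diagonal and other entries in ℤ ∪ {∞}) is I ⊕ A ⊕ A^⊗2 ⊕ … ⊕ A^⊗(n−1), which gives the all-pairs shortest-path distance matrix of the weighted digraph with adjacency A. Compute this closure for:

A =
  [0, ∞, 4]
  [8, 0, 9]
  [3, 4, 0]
Closure =
  [0, 8, 4]
  [8, 0, 9]
  [3, 4, 0]

This is the Floyd-Warshall all-pairs shortest-path computation. For each intermediate vertex k = 0, 1, …, 2, update dist[i][j] ← min(dist[i][j], dist[i][k] + dist[k][j]). The final matrix gives, for each (i, j), the minimum total weight of any directed path from i to j (possibly empty when i = j).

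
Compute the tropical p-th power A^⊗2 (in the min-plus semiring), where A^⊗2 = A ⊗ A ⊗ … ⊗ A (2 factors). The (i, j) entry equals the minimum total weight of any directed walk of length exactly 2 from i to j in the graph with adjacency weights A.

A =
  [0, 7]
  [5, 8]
A^⊗2 =
  [0, 7]
  [5, 12]

Each entry (A^⊗2)_ij equals the minimum over all length-2 walks i = v_0 → v_1 → … → v_2 = j of Σ_t A[v_t][v_{t+1}]. For example, for (i, j) = (0, 1) we minimise over 2 possible intermediate vertex sequences; the minimum is 7, attained along the walk 0 → 0 → 1.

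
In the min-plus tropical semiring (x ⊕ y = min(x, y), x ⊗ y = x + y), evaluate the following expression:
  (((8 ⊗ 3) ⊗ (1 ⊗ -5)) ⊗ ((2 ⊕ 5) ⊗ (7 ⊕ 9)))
(((8 ⊗ 3) ⊗ (1 ⊗ -5)) ⊗ ((2 ⊕ 5) ⊗ (7 ⊕ 9))) = 16

Expand innermost to outermost. Recall ⊕ takes the minimum of its arguments and ⊗ takes their sum. Working out the expression (((8 ⊗ 3) ⊗ (1 ⊗ -5)) ⊗ ((2 ⊕ 5) ⊗ (7 ⊕ 9))) gives 16.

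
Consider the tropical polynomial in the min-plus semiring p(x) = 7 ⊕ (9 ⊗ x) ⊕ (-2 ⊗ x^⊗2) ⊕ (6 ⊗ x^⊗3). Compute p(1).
p(1) = 0

A tropical monomial a ⊗ x^⊗i evaluates to a + i · x. Evaluating each term at x = 1:
  Term 0 contributes 7 + 0 · 1 = 7
  Term 1 contributes 9 + 1 · 1 = 10
  Term 2 contributes -2 + 2 · 1 = 0
  Term 3 contributes 6 + 3 · 1 = 9
p(1) = ⊕ of these = min[7, 10, 0, 9] = 0.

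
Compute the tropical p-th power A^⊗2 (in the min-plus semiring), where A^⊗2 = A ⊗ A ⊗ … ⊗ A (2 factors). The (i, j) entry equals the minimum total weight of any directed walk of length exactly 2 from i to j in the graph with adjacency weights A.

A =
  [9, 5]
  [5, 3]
A^⊗2 =
  [10, 8]
  [8, 6]

Each entry (A^⊗2)_ij equals the minimum over all length-2 walks i = v_0 → v_1 → … → v_2 = j of Σ_t A[v_t][v_{t+1}]. For example, for (i, j) = (0, 1) we minimise over 2 possible intermediate vertex sequences; the minimum is 8, attained along the walk 0 → 1 → 1.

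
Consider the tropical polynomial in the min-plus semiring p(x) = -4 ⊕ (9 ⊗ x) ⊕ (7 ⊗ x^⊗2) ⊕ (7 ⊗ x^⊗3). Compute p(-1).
p(-1) = -4

A tropical monomial a ⊗ x^⊗i evaluates to a + i · x. Evaluating each term at x = -1:
  Term 0 contributes -4 + 0 · -1 = -4
  Term 1 contributes 9 + 1 · -1 = 8
  Term 2 contributes 7 + 2 · -1 = 5
  Term 3 contributes 7 + 3 · -1 = 4
p(-1) = ⊕ of these = min[-4, 8, 5, 4] = -4.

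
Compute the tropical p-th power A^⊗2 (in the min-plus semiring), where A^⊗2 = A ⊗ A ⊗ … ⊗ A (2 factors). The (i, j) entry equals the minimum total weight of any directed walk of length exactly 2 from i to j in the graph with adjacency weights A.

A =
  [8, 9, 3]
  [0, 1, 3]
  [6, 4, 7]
A^⊗2 =
  [9, 7, 10]
  [1, 2, 3]
  [4, 5, 7]

Each entry (A^⊗2)_ij equals the minimum over all length-2 walks i = v_0 → v_1 → … → v_2 = j of Σ_t A[v_t][v_{t+1}]. For example, for (i, j) = (0, 2) we minimise over 3 possible intermediate vertex sequences; the minimum is 10, attained along the walk 0 → 2 → 2.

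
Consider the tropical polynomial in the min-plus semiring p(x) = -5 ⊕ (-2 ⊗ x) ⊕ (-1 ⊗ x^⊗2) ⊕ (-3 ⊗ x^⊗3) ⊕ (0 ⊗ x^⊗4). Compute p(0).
p(0) = -5

A tropical monomial a ⊗ x^⊗i evaluates to a + i · x. Evaluating each term at x = 0:
  Term 0 contributes -5 + 0 · 0 = -5
  Term 1 contributes -2 + 1 · 0 = -2
  Term 2 contributes -1 + 2 · 0 = -1
  Term 3 contributes -3 + 3 · 0 = -3
  Term 4 contributes 0 + 4 · 0 = 0
p(0) = ⊕ of these = min[-5, -2, -1, -3, 0] = -5.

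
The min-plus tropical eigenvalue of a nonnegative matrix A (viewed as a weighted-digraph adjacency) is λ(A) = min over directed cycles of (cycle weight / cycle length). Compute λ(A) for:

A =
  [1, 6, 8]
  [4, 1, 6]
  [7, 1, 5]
λ(A) = 1

Enumerate directed cycles and compute their means (weight / length). Sample:
  cycle 0 → 0: weight = 1, length = 1, mean = 1/1 ≈ 1.000
  cycle 1 → 1: weight = 1, length = 1, mean = 1/1 ≈ 1.000
  cycle 2 → 2: weight = 5, length = 1, mean = 5/1 ≈ 5.000
  cycle 0 → 1 → 0: weight = 10, length = 2, mean = 10/2 ≈ 5.000
  cycle 0 → 2 → 0: weight = 15, length = 2, mean = 15/2 ≈ 7.500
  cycle 1 → 0 → 1: weight = 10, length = 2, mean = 10/2 ≈ 5.000
Minimum mean = 1.000, attained e.g. along the cycle 0 → 0 with weight 1 and length 1. So λ(A) = 1/1 = 1.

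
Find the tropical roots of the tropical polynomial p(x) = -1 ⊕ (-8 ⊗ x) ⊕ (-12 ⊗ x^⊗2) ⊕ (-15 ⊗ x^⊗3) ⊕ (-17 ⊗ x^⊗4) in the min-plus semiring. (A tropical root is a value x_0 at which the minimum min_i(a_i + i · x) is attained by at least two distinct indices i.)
Roots: {2, 3, 4, 7}

Each tropical root is a break point of the lower envelope of the lines y = a_i + i · x (there are 5 lines, with slopes 0, 1, ..., 4). Only the lines that attain the minimum somewhere contribute to roots; other lines are dominated. Here the surviving (envelope) indices are i = 4, i = 3, i = 2, i = 1, i = 0.
Intersections between consecutive envelope lines give the roots: for adjacent envelope indices i < j the intersection is x = (a_i − a_j) / (j − i). Reading off the sorted break points: {2, 3, 4, 7}.
Verification: at each break x_0, at least two indices attain the minimum of min_i(a_i + i · x_0).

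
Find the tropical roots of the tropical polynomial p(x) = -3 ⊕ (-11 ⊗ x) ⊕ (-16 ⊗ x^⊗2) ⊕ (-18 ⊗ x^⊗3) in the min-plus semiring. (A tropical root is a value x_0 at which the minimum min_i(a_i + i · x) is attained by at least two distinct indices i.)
Roots: {2, 5, 8}

Each tropical root is a break point of the lower envelope of the lines y = a_i + i · x (there are 4 lines, with slopes 0, 1, ..., 3). Only the lines that attain the minimum somewhere contribute to roots; other lines are dominated. Here the surviving (envelope) indices are i = 3, i = 2, i = 1, i = 0.
Intersections between consecutive envelope lines give the roots: for adjacent envelope indices i < j the intersection is x = (a_i − a_j) / (j − i). Reading off the sorted break points: {2, 5, 8}.
Verification: at each break x_0, at least two indices attain the minimum of min_i(a_i + i · x_0).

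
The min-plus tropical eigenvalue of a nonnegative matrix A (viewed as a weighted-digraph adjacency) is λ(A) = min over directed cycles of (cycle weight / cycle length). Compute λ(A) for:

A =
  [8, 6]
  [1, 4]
λ(A) = 7/2

Enumerate directed cycles and compute their means (weight / length). Sample:
  cycle 0 → 0: weight = 8, length = 1, mean = 8/1 ≈ 8.000
  cycle 1 → 1: weight = 4, length = 1, mean = 4/1 ≈ 4.000
  cycle 0 → 1 → 0: weight = 7, length = 2, mean = 7/2 ≈ 3.500
  cycle 1 → 0 → 1: weight = 7, length = 2, mean = 7/2 ≈ 3.500
Minimum mean = 3.500, attained e.g. along the cycle 0 → 1 → 0 with weight 7 and length 2. So λ(A) = 7/2 = 7/2.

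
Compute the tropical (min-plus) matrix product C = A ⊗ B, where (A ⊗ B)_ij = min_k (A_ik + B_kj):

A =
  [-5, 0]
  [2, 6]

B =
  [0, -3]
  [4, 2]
A ⊗ B =
  [-5, -8]
  [2, -1]

Apply the min-plus product entry-by-entry:
  C[0][0] = min over k of (A[0][0] + B[0][0] = -5 + 0 = -5, A[0][1] + B[1][0] = 0 + 4 = 4) = -5 (attained at k = 0)
  C[0][1] = min over k of (A[0][0] + B[0][1] = -5 + -3 = -8, A[0][1] + B[1][1] = 0 + 2 = 2) = -8 (attained at k = 0)
  C[1][0] = min over k of (A[1][0] + B[0][0] = 2 + 0 = 2, A[1][1] + B[1][0] = 6 + 4 = 10) = 2 (attained at k = 0)
  C[1][1] = min over k of (A[1][0] + B[0][1] = 2 + -3 = -1, A[1][1] + B[1][1] = 6 + 2 = 8) = -1 (attained at k = 0)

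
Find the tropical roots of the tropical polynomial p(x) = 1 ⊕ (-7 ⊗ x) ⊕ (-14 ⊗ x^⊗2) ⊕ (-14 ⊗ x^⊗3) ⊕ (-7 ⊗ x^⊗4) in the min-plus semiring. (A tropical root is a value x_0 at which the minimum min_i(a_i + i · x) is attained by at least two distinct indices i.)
Roots: {-7, 0, 7, 8}

Each tropical root is a break point of the lower envelope of the lines y = a_i + i · x (there are 5 lines, with slopes 0, 1, ..., 4). Only the lines that attain the minimum somewhere contribute to roots; other lines are dominated. Here the surviving (envelope) indices are i = 4, i = 3, i = 2, i = 1, i = 0.
Intersections between consecutive envelope lines give the roots: for adjacent envelope indices i < j the intersection is x = (a_i − a_j) / (j − i). Reading off the sorted break points: {-7, 0, 7, 8}.
Verification: at each break x_0, at least two indices attain the minimum of min_i(a_i + i · x_0).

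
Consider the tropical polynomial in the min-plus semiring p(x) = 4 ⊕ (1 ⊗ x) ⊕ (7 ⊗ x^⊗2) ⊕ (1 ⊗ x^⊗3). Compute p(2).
p(2) = 3

A tropical monomial a ⊗ x^⊗i evaluates to a + i · x. Evaluating each term at x = 2:
  Term 0 contributes 4 + 0 · 2 = 4
  Term 1 contributes 1 + 1 · 2 = 3
  Term 2 contributes 7 + 2 · 2 = 11
  Term 3 contributes 1 + 3 · 2 = 7
p(2) = ⊕ of these = min[4, 3, 11, 7] = 3.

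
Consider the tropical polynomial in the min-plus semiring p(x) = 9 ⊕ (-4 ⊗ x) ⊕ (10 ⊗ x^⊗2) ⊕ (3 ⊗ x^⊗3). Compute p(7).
p(7) = 3

A tropical monomial a ⊗ x^⊗i evaluates to a + i · x. Evaluating each term at x = 7:
  Term 0 contributes 9 + 0 · 7 = 9
  Term 1 contributes -4 + 1 · 7 = 3
  Term 2 contributes 10 + 2 · 7 = 24
  Term 3 contributes 3 + 3 · 7 = 24
p(7) = ⊕ of these = min[9, 3, 24, 24] = 3.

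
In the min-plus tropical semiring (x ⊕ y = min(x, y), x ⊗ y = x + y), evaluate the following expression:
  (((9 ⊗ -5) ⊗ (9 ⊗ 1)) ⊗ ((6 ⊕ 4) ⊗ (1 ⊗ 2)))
(((9 ⊗ -5) ⊗ (9 ⊗ 1)) ⊗ ((6 ⊕ 4) ⊗ (1 ⊗ 2))) = 21

Expand innermost to outermost. Recall ⊕ takes the minimum of its arguments and ⊗ takes their sum. Working out the expression (((9 ⊗ -5) ⊗ (9 ⊗ 1)) ⊗ ((6 ⊕ 4) ⊗ (1 ⊗ 2))) gives 21.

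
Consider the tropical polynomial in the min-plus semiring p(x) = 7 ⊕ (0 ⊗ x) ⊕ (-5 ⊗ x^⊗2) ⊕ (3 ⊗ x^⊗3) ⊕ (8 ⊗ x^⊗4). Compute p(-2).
p(-2) = -9

A tropical monomial a ⊗ x^⊗i evaluates to a + i · x. Evaluating each term at x = -2:
  Term 0 contributes 7 + 0 · -2 = 7
  Term 1 contributes 0 + 1 · -2 = -2
  Term 2 contributes -5 + 2 · -2 = -9
  Term 3 contributes 3 + 3 · -2 = -3
  Term 4 contributes 8 + 4 · -2 = 0
p(-2) = ⊕ of these = min[7, -2, -9, -3, 0] = -9.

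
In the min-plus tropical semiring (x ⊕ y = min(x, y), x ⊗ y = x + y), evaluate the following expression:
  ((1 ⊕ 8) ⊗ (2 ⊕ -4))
((1 ⊕ 8) ⊗ (2 ⊕ -4)) = -3

Expand innermost to outermost. Recall ⊕ takes the minimum of its arguments and ⊗ takes their sum. Working out the expression ((1 ⊕ 8) ⊗ (2 ⊕ -4)) gives -3.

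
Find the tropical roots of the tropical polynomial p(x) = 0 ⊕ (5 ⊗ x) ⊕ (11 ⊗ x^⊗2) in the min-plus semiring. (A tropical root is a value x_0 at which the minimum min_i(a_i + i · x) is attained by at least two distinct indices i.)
Roots: {-6, -5}

Each tropical root is a break point of the lower envelope of the lines y = a_i + i · x (there are 3 lines, with slopes 0, 1, ..., 2). Only the lines that attain the minimum somewhere contribute to roots; other lines are dominated. Here the surviving (envelope) indices are i = 2, i = 1, i = 0.
Intersections between consecutive envelope lines give the roots: for adjacent envelope indices i < j the intersection is x = (a_i − a_j) / (j − i). Reading off the sorted break points: {-6, -5}.
Verification: at each break x_0, at least two indices attain the minimum of min_i(a_i + i · x_0).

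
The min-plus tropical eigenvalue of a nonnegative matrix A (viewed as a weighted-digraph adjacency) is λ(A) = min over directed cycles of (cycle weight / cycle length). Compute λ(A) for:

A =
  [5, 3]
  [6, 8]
λ(A) = 9/2

Enumerate directed cycles and compute their means (weight / length). Sample:
  cycle 0 → 0: weight = 5, length = 1, mean = 5/1 ≈ 5.000
  cycle 1 → 1: weight = 8, length = 1, mean = 8/1 ≈ 8.000
  cycle 0 → 1 → 0: weight = 9, length = 2, mean = 9/2 ≈ 4.500
  cycle 1 → 0 → 1: weight = 9, length = 2, mean = 9/2 ≈ 4.500
Minimum mean = 4.500, attained e.g. along the cycle 0 → 1 → 0 with weight 9 and length 2. So λ(A) = 9/2 = 9/2.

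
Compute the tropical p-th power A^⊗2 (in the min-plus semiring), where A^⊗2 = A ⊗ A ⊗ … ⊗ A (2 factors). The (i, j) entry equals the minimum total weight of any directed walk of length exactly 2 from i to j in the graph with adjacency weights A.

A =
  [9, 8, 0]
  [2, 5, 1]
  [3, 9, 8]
A^⊗2 =
  [3, 9, 8]
  [4, 10, 2]
  [11, 11, 3]

Each entry (A^⊗2)_ij equals the minimum over all length-2 walks i = v_0 → v_1 → … → v_2 = j of Σ_t A[v_t][v_{t+1}]. For example, for (i, j) = (0, 2) we minimise over 3 possible intermediate vertex sequences; the minimum is 8, attained along the walk 0 → 2 → 2.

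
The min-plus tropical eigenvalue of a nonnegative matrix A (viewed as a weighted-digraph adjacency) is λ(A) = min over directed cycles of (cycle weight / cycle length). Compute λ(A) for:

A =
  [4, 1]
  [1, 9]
λ(A) = 1

Enumerate directed cycles and compute their means (weight / length). Sample:
  cycle 0 → 0: weight = 4, length = 1, mean = 4/1 ≈ 4.000
  cycle 1 → 1: weight = 9, length = 1, mean = 9/1 ≈ 9.000
  cycle 0 → 1 → 0: weight = 2, length = 2, mean = 2/2 ≈ 1.000
  cycle 1 → 0 → 1: weight = 2, length = 2, mean = 2/2 ≈ 1.000
Minimum mean = 1.000, attained e.g. along the cycle 0 → 1 → 0 with weight 2 and length 2. So λ(A) = 2/2 = 1.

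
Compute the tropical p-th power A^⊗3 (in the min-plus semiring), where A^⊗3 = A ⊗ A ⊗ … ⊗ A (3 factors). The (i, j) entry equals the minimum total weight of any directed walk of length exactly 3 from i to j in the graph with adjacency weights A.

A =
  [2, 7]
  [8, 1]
A^⊗3 =
  [6, 9]
  [10, 3]

Each entry (A^⊗3)_ij equals the minimum over all length-3 walks i = v_0 → v_1 → … → v_3 = j of Σ_t A[v_t][v_{t+1}]. For example, for (i, j) = (0, 1) we minimise over 4 possible intermediate vertex sequences; the minimum is 9, attained along the walk 0 → 1 → 1 → 1.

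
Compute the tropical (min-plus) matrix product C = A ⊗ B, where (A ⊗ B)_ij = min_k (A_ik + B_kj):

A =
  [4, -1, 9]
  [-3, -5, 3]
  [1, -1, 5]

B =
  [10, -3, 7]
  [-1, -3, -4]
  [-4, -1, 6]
A ⊗ B =
  [-2, -4, -5]
  [-6, -8, -9]
  [-2, -4, -5]

Apply the min-plus product entry-by-entry:
  C[0][0] = min over k of (A[0][0] + B[0][0] = 4 + 10 = 14, A[0][1] + B[1][0] = -1 + -1 = -2, A[0][2] + B[2][0] = 9 + -4 = 5) = -2 (attained at k = 1)
  C[0][1] = min over k of (A[0][0] + B[0][1] = 4 + -3 = 1, A[0][1] + B[1][1] = -1 + -3 = -4, A[0][2] + B[2][1] = 9 + -1 = 8) = -4 (attained at k = 1)
  C[0][2] = min over k of (A[0][0] + B[0][2] = 4 + 7 = 11, A[0][1] + B[1][2] = -1 + -4 = -5, A[0][2] + B[2][2] = 9 + 6 = 15) = -5 (attained at k = 1)
  C[1][0] = min over k of (A[1][0] + B[0][0] = -3 + 10 = 7, A[1][1] + B[1][0] = -5 + -1 = -6, A[1][2] + B[2][0] = 3 + -4 = -1) = -6 (attained at k = 1)
  C[1][1] = min over k of (A[1][0] + B[0][1] = -3 + -3 = -6, A[1][1] + B[1][1] = -5 + -3 = -8, A[1][2] + B[2][1] = 3 + -1 = 2) = -8 (attained at k = 1)
  C[1][2] = min over k of (A[1][0] + B[0][2] = -3 + 7 = 4, A[1][1] + B[1][2] = -5 + -4 = -9, A[1][2] + B[2][2] = 3 + 6 = 9) = -9 (attained at k = 1)
  C[2][0] = min over k of (A[2][0] + B[0][0] = 1 + 10 = 11, A[2][1] + B[1][0] = -1 + -1 = -2, A[2][2] + B[2][0] = 5 + -4 = 1) = -2 (attained at k = 1)
  C[2][1] = min over k of (A[2][0] + B[0][1] = 1 + -3 = -2, A[2][1] + B[1][1] = -1 + -3 = -4, A[2][2] + B[2][1] = 5 + -1 = 4) = -4 (attained at k = 1)
  C[2][2] = min over k of (A[2][0] + B[0][2] = 1 + 7 = 8, A[2][1] + B[1][2] = -1 + -4 = -5, A[2][2] + B[2][2] = 5 + 6 = 11) = -5 (attained at k = 1)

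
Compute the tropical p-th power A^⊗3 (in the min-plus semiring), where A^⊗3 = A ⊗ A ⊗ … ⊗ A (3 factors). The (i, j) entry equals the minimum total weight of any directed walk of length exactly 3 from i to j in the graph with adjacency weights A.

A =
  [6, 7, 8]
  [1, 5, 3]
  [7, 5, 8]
A^⊗3 =
  [13, 15, 15]
  [9, 13, 11]
  [11, 13, 13]

Each entry (A^⊗3)_ij equals the minimum over all length-3 walks i = v_0 → v_1 → … → v_3 = j of Σ_t A[v_t][v_{t+1}]. For example, for (i, j) = (0, 2) we minimise over 9 possible intermediate vertex sequences; the minimum is 15, attained along the walk 0 → 1 → 1 → 2.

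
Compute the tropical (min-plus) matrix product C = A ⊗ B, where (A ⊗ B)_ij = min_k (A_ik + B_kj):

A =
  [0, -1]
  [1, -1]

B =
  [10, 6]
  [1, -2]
A ⊗ B =
  [0, -3]
  [0, -3]

Apply the min-plus product entry-by-entry:
  C[0][0] = min over k of (A[0][0] + B[0][0] = 0 + 10 = 10, A[0][1] + B[1][0] = -1 + 1 = 0) = 0 (attained at k = 1)
  C[0][1] = min over k of (A[0][0] + B[0][1] = 0 + 6 = 6, A[0][1] + B[1][1] = -1 + -2 = -3) = -3 (attained at k = 1)
  C[1][0] = min over k of (A[1][0] + B[0][0] = 1 + 10 = 11, A[1][1] + B[1][0] = -1 + 1 = 0) = 0 (attained at k = 1)
  C[1][1] = min over k of (A[1][0] + B[0][1] = 1 + 6 = 7, A[1][1] + B[1][1] = -1 + -2 = -3) = -3 (attained at k = 1)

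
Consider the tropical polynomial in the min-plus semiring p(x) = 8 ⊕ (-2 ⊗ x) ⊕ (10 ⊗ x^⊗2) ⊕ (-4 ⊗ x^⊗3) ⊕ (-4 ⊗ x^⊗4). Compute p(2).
p(2) = 0

A tropical monomial a ⊗ x^⊗i evaluates to a + i · x. Evaluating each term at x = 2:
  Term 0 contributes 8 + 0 · 2 = 8
  Term 1 contributes -2 + 1 · 2 = 0
  Term 2 contributes 10 + 2 · 2 = 14
  Term 3 contributes -4 + 3 · 2 = 2
  Term 4 contributes -4 + 4 · 2 = 4
p(2) = ⊕ of these = min[8, 0, 14, 2, 4] = 0.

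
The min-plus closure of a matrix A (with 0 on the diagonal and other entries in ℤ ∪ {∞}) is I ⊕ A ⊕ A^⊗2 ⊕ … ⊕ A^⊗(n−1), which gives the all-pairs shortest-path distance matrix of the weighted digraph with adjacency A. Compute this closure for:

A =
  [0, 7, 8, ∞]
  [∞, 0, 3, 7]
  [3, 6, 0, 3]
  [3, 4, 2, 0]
Closure =
  [0, 7, 8, 11]
  [6, 0, 3, 6]
  [3, 6, 0, 3]
  [3, 4, 2, 0]

This is the Floyd-Warshall all-pairs shortest-path computation. For each intermediate vertex k = 0, 1, …, 3, update dist[i][j] ← min(dist[i][j], dist[i][k] + dist[k][j]). The final matrix gives, for each (i, j), the minimum total weight of any directed path from i to j (possibly empty when i = j).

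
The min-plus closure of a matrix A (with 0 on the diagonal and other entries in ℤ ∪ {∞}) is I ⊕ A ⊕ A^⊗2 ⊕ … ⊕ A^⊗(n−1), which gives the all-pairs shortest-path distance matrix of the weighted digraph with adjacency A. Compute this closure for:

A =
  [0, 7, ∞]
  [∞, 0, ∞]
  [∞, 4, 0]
Closure =
  [0, 7, ∞]
  [∞, 0, ∞]
  [∞, 4, 0]

This is the Floyd-Warshall all-pairs shortest-path computation. For each intermediate vertex k = 0, 1, …, 2, update dist[i][j] ← min(dist[i][j], dist[i][k] + dist[k][j]). The final matrix gives, for each (i, j), the minimum total weight of any directed path from i to j (possibly empty when i = j).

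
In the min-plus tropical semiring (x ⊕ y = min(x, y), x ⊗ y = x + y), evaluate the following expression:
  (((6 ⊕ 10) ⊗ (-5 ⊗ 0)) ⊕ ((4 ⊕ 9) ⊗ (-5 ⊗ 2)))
(((6 ⊕ 10) ⊗ (-5 ⊗ 0)) ⊕ ((4 ⊕ 9) ⊗ (-5 ⊗ 2))) = 1

Expand innermost to outermost. Recall ⊕ takes the minimum of its arguments and ⊗ takes their sum. Working out the expression (((6 ⊕ 10) ⊗ (-5 ⊗ 0)) ⊕ ((4 ⊕ 9) ⊗ (-5 ⊗ 2))) gives 1.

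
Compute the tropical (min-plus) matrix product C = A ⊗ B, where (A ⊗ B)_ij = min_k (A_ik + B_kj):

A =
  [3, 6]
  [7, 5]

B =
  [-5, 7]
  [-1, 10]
A ⊗ B =
  [-2, 10]
  [2, 14]

Apply the min-plus product entry-by-entry:
  C[0][0] = min over k of (A[0][0] + B[0][0] = 3 + -5 = -2, A[0][1] + B[1][0] = 6 + -1 = 5) = -2 (attained at k = 0)
  C[0][1] = min over k of (A[0][0] + B[0][1] = 3 + 7 = 10, A[0][1] + B[1][1] = 6 + 10 = 16) = 10 (attained at k = 0)
  C[1][0] = min over k of (A[1][0] + B[0][0] = 7 + -5 = 2, A[1][1] + B[1][0] = 5 + -1 = 4) = 2 (attained at k = 0)
  C[1][1] = min over k of (A[1][0] + B[0][1] = 7 + 7 = 14, A[1][1] + B[1][1] = 5 + 10 = 15) = 14 (attained at k = 0)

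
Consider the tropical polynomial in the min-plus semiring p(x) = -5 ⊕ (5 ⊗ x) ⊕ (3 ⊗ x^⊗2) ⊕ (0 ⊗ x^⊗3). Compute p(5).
p(5) = -5

A tropical monomial a ⊗ x^⊗i evaluates to a + i · x. Evaluating each term at x = 5:
  Term 0 contributes -5 + 0 · 5 = -5
  Term 1 contributes 5 + 1 · 5 = 10
  Term 2 contributes 3 + 2 · 5 = 13
  Term 3 contributes 0 + 3 · 5 = 15
p(5) = ⊕ of these = min[-5, 10, 13, 15] = -5.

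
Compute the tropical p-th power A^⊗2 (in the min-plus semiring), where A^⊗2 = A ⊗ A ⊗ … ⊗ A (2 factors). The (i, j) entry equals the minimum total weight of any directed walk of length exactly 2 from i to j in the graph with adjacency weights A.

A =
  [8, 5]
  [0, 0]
A^⊗2 =
  [5, 5]
  [0, 0]

Each entry (A^⊗2)_ij equals the minimum over all length-2 walks i = v_0 → v_1 → … → v_2 = j of Σ_t A[v_t][v_{t+1}]. For example, for (i, j) = (0, 1) we minimise over 2 possible intermediate vertex sequences; the minimum is 5, attained along the walk 0 → 1 → 1.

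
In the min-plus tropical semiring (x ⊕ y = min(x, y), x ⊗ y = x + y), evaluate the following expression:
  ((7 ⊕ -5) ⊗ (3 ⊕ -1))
((7 ⊕ -5) ⊗ (3 ⊕ -1)) = -6

Expand innermost to outermost. Recall ⊕ takes the minimum of its arguments and ⊗ takes their sum. Working out the expression ((7 ⊕ -5) ⊗ (3 ⊕ -1)) gives -6.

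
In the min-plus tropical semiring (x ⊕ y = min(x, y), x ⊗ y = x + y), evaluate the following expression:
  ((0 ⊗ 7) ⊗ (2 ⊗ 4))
((0 ⊗ 7) ⊗ (2 ⊗ 4)) = 13

Expand innermost to outermost. Recall ⊕ takes the minimum of its arguments and ⊗ takes their sum. Working out the expression ((0 ⊗ 7) ⊗ (2 ⊗ 4)) gives 13.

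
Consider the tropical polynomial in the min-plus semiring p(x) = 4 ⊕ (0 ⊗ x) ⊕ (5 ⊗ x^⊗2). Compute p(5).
p(5) = 4

A tropical monomial a ⊗ x^⊗i evaluates to a + i · x. Evaluating each term at x = 5:
  Term 0 contributes 4 + 0 · 5 = 4
  Term 1 contributes 0 + 1 · 5 = 5
  Term 2 contributes 5 + 2 · 5 = 15
p(5) = ⊕ of these = min[4, 5, 15] = 4.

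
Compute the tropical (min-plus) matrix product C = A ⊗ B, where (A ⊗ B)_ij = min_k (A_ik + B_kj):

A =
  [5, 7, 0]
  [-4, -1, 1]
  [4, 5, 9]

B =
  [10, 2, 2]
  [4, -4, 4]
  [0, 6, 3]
A ⊗ B =
  [0, 3, 3]
  [1, -5, -2]
  [9, 1, 6]

Apply the min-plus product entry-by-entry:
  C[0][0] = min over k of (A[0][0] + B[0][0] = 5 + 10 = 15, A[0][1] + B[1][0] = 7 + 4 = 11, A[0][2] + B[2][0] = 0 + 0 = 0) = 0 (attained at k = 2)
  C[0][1] = min over k of (A[0][0] + B[0][1] = 5 + 2 = 7, A[0][1] + B[1][1] = 7 + -4 = 3, A[0][2] + B[2][1] = 0 + 6 = 6) = 3 (attained at k = 1)
  C[0][2] = min over k of (A[0][0] + B[0][2] = 5 + 2 = 7, A[0][1] + B[1][2] = 7 + 4 = 11, A[0][2] + B[2][2] = 0 + 3 = 3) = 3 (attained at k = 2)
  C[1][0] = min over k of (A[1][0] + B[0][0] = -4 + 10 = 6, A[1][1] + B[1][0] = -1 + 4 = 3, A[1][2] + B[2][0] = 1 + 0 = 1) = 1 (attained at k = 2)
  C[1][1] = min over k of (A[1][0] + B[0][1] = -4 + 2 = -2, A[1][1] + B[1][1] = -1 + -4 = -5, A[1][2] + B[2][1] = 1 + 6 = 7) = -5 (attained at k = 1)
  C[1][2] = min over k of (A[1][0] + B[0][2] = -4 + 2 = -2, A[1][1] + B[1][2] = -1 + 4 = 3, A[1][2] + B[2][2] = 1 + 3 = 4) = -2 (attained at k = 0)
  C[2][0] = min over k of (A[2][0] + B[0][0] = 4 + 10 = 14, A[2][1] + B[1][0] = 5 + 4 = 9, A[2][2] + B[2][0] = 9 + 0 = 9) = 9 (attained at k = 1)
  C[2][1] = min over k of (A[2][0] + B[0][1] = 4 + 2 = 6, A[2][1] + B[1][1] = 5 + -4 = 1, A[2][2] + B[2][1] = 9 + 6 = 15) = 1 (attained at k = 1)
  C[2][2] = min over k of (A[2][0] + B[0][2] = 4 + 2 = 6, A[2][1] + B[1][2] = 5 + 4 = 9, A[2][2] + B[2][2] = 9 + 3 = 12) = 6 (attained at k = 0)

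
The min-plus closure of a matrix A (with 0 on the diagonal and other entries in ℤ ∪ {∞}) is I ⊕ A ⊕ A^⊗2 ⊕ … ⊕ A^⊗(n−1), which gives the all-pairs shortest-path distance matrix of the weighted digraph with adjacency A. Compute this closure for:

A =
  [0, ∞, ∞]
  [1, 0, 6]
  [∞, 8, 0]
Closure =
  [0, ∞, ∞]
  [1, 0, 6]
  [9, 8, 0]

This is the Floyd-Warshall all-pairs shortest-path computation. For each intermediate vertex k = 0, 1, …, 2, update dist[i][j] ← min(dist[i][j], dist[i][k] + dist[k][j]). The final matrix gives, for each (i, j), the minimum total weight of any directed path from i to j (possibly empty when i = j).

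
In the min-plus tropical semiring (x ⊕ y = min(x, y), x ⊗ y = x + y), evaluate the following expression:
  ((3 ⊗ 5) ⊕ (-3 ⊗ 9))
((3 ⊗ 5) ⊕ (-3 ⊗ 9)) = 6

Expand innermost to outermost. Recall ⊕ takes the minimum of its arguments and ⊗ takes their sum. Working out the expression ((3 ⊗ 5) ⊕ (-3 ⊗ 9)) gives 6.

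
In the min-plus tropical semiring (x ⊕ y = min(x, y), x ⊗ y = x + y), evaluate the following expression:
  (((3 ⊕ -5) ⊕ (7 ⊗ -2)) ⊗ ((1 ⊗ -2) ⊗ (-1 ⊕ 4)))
(((3 ⊕ -5) ⊕ (7 ⊗ -2)) ⊗ ((1 ⊗ -2) ⊗ (-1 ⊕ 4))) = -7

Expand innermost to outermost. Recall ⊕ takes the minimum of its arguments and ⊗ takes their sum. Working out the expression (((3 ⊕ -5) ⊕ (7 ⊗ -2)) ⊗ ((1 ⊗ -2) ⊗ (-1 ⊕ 4))) gives -7.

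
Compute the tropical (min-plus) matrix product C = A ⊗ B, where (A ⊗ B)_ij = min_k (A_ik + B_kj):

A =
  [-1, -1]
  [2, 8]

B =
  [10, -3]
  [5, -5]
A ⊗ B =
  [4, -6]
  [12, -1]

Apply the min-plus product entry-by-entry:
  C[0][0] = min over k of (A[0][0] + B[0][0] = -1 + 10 = 9, A[0][1] + B[1][0] = -1 + 5 = 4) = 4 (attained at k = 1)
  C[0][1] = min over k of (A[0][0] + B[0][1] = -1 + -3 = -4, A[0][1] + B[1][1] = -1 + -5 = -6) = -6 (attained at k = 1)
  C[1][0] = min over k of (A[1][0] + B[0][0] = 2 + 10 = 12, A[1][1] + B[1][0] = 8 + 5 = 13) = 12 (attained at k = 0)
  C[1][1] = min over k of (A[1][0] + B[0][1] = 2 + -3 = -1, A[1][1] + B[1][1] = 8 + -5 = 3) = -1 (attained at k = 0)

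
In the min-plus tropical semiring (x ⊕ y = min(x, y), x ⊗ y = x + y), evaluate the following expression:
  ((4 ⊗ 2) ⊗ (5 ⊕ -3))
((4 ⊗ 2) ⊗ (5 ⊕ -3)) = 3

Expand innermost to outermost. Recall ⊕ takes the minimum of its arguments and ⊗ takes their sum. Working out the expression ((4 ⊗ 2) ⊗ (5 ⊕ -3)) gives 3.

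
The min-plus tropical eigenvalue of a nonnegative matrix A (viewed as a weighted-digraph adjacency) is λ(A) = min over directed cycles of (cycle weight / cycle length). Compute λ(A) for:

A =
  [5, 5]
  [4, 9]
λ(A) = 9/2

Enumerate directed cycles and compute their means (weight / length). Sample:
  cycle 0 → 0: weight = 5, length = 1, mean = 5/1 ≈ 5.000
  cycle 1 → 1: weight = 9, length = 1, mean = 9/1 ≈ 9.000
  cycle 0 → 1 → 0: weight = 9, length = 2, mean = 9/2 ≈ 4.500
  cycle 1 → 0 → 1: weight = 9, length = 2, mean = 9/2 ≈ 4.500
Minimum mean = 4.500, attained e.g. along the cycle 0 → 1 → 0 with weight 9 and length 2. So λ(A) = 9/2 = 9/2.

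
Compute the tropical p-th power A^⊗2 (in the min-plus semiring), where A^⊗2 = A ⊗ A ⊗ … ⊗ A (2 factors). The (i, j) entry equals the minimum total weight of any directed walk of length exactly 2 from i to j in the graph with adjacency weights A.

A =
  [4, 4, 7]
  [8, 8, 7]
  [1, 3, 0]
A^⊗2 =
  [8, 8, 7]
  [8, 10, 7]
  [1, 3, 0]

Each entry (A^⊗2)_ij equals the minimum over all length-2 walks i = v_0 → v_1 → … → v_2 = j of Σ_t A[v_t][v_{t+1}]. For example, for (i, j) = (0, 2) we minimise over 3 possible intermediate vertex sequences; the minimum is 7, attained along the walk 0 → 2 → 2.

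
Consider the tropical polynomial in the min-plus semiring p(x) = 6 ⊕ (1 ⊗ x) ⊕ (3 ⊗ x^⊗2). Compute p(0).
p(0) = 1

A tropical monomial a ⊗ x^⊗i evaluates to a + i · x. Evaluating each term at x = 0:
  Term 0 contributes 6 + 0 · 0 = 6
  Term 1 contributes 1 + 1 · 0 = 1
  Term 2 contributes 3 + 2 · 0 = 3
p(0) = ⊕ of these = min[6, 1, 3] = 1.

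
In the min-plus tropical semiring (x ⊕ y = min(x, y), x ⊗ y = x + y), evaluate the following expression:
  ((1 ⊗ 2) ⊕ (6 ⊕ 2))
((1 ⊗ 2) ⊕ (6 ⊕ 2)) = 2

Expand innermost to outermost. Recall ⊕ takes the minimum of its arguments and ⊗ takes their sum. Working out the expression ((1 ⊗ 2) ⊕ (6 ⊕ 2)) gives 2.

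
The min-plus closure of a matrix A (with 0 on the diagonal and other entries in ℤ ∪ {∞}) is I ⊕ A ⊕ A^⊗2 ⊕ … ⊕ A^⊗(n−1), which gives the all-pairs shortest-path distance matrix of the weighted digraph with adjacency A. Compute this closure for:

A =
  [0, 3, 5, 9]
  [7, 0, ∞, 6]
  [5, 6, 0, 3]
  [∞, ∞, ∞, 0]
Closure =
  [0, 3, 5, 8]
  [7, 0, 12, 6]
  [5, 6, 0, 3]
  [∞, ∞, ∞, 0]

This is the Floyd-Warshall all-pairs shortest-path computation. For each intermediate vertex k = 0, 1, …, 3, update dist[i][j] ← min(dist[i][j], dist[i][k] + dist[k][j]). The final matrix gives, for each (i, j), the minimum total weight of any directed path from i to j (possibly empty when i = j).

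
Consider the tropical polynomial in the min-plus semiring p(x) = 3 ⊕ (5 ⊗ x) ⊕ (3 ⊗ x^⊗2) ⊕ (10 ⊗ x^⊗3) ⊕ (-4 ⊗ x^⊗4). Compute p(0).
p(0) = -4

A tropical monomial a ⊗ x^⊗i evaluates to a + i · x. Evaluating each term at x = 0:
  Term 0 contributes 3 + 0 · 0 = 3
  Term 1 contributes 5 + 1 · 0 = 5
  Term 2 contributes 3 + 2 · 0 = 3
  Term 3 contributes 10 + 3 · 0 = 10
  Term 4 contributes -4 + 4 · 0 = -4
p(0) = ⊕ of these = min[3, 5, 3, 10, -4] = -4.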